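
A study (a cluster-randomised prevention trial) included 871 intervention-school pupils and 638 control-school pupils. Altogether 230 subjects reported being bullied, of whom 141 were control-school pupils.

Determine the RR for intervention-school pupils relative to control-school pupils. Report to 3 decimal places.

RR: 0.462

intervention-school pupils with the outcome: 230 − 141 = 89
intervention-school pupils without the outcome: 871 − 89 = 782
control-school pupils without the outcome: 638 − 141 = 497
risk, intervention-school pupils = 89/871 = 0.1022
risk, control-school pupils = 141/638 = 0.2210
RR = 0.1022 / 0.2210 = 0.462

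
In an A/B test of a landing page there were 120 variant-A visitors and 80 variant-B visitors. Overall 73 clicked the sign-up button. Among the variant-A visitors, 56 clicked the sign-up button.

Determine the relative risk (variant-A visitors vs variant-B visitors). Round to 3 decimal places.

variant-A visitors without the outcome: 120 − 56 = 64
variant-B visitors with the outcome: 73 − 56 = 17
variant-B visitors without the outcome: 80 − 17 = 63
risk, variant-A visitors = 56/120 = 0.4667
risk, variant-B visitors = 17/80 = 0.2125
RR = 0.4667 / 0.2125 = 2.196

2.196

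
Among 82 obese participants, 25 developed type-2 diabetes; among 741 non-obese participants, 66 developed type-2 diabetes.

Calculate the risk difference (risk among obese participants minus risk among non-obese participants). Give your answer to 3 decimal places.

0.216

risk, obese participants = 25/82 = 0.3049
risk, non-obese participants = 66/741 = 0.0891
risk difference = 0.3049 − 0.0891 = 0.216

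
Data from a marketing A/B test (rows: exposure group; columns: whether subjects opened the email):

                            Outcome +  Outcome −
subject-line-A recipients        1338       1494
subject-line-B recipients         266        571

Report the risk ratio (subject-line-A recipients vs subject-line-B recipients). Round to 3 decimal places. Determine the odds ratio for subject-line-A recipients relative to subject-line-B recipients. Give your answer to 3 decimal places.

risk, subject-line-A recipients = 1338/2832 = 0.4725
risk, subject-line-B recipients = 266/837 = 0.3178
RR = 0.4725 / 0.3178 = 1.487
OR = (1338 × 571) / (1494 × 266) = 763998/397404 ≈ 1.922

RR = 1.487; OR = 1.922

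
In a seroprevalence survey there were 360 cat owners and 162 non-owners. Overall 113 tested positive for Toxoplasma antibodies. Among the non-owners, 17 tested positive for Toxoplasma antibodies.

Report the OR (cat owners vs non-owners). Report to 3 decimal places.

OR: 3.102

cat owners with the outcome: 113 − 17 = 96
cat owners without the outcome: 360 − 96 = 264
non-owners without the outcome: 162 − 17 = 145
odds, cat owners = 96/264 = 0.3636
odds, non-owners = 17/145 = 0.1172
OR = 0.3636 / 0.1172 = 3.102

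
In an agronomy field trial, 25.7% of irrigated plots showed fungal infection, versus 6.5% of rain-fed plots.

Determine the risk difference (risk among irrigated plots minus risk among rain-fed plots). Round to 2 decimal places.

risk difference = 0.2570 − 0.0650 = 0.19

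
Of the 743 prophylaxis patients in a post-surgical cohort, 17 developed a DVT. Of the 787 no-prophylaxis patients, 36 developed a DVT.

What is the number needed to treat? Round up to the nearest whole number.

NNT ≈ 44

risk, prophylaxis patients = 17/743 = 0.022880
risk, no-prophylaxis patients = 36/787 = 0.045743
absolute risk difference = 0.022863
1 / 0.022863 = 43.739 → round up → 44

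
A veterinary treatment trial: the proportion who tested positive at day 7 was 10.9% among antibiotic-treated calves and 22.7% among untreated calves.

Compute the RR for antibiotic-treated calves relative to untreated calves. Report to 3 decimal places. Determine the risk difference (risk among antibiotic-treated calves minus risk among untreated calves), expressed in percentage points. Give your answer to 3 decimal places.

RR = 0.1090 / 0.2270 = 0.480
risk difference = 0.1090 − 0.2270 = -0.1180 → -11.800 percentage points

RR = 0.480; RD = -11.800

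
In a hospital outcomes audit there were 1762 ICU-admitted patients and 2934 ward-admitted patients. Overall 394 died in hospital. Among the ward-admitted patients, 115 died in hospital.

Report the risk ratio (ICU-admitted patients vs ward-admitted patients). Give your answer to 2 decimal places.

4.04

ICU-admitted patients with the outcome: 394 − 115 = 279
ICU-admitted patients without the outcome: 1762 − 279 = 1483
ward-admitted patients without the outcome: 2934 − 115 = 2819
risk, ICU-admitted patients = 279/1762 = 0.15834
risk, ward-admitted patients = 115/2934 = 0.03920
RR = 0.15834 / 0.03920 = 4.04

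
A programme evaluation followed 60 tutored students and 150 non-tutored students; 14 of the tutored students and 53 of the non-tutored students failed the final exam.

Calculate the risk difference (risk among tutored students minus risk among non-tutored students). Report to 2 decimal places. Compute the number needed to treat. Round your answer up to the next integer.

risk, tutored students = 14/60 = 0.2333
risk, non-tutored students = 53/150 = 0.3533
risk difference = 0.2333 − 0.3533 = -0.12
absolute risk difference = 0.120000
1 / 0.120000 = 8.333 → round up → 9

RD = -0.12; NNT = 9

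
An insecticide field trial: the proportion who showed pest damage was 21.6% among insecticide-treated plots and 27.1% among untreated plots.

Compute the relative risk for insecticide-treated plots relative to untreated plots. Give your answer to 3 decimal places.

RR = 0.2160 / 0.2710 = 0.797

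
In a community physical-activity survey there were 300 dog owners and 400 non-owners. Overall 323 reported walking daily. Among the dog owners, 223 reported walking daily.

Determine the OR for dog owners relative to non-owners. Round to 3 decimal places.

dog owners without the outcome: 300 − 223 = 77
non-owners with the outcome: 323 − 223 = 100
non-owners without the outcome: 400 − 100 = 300
OR = (223 × 300) / (77 × 100) = 66900/7700 ≈ 8.688

OR: 8.688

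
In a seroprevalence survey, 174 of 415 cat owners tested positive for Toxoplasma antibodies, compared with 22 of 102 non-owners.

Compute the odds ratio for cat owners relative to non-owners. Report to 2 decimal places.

odds, cat owners = 174/241 = 0.7220
odds, non-owners = 22/80 = 0.2750
OR = 0.7220 / 0.2750 = 2.63

OR: 2.63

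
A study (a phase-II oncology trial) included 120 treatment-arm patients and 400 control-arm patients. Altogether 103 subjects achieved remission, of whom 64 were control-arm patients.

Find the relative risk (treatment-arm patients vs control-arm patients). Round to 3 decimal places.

RR = 2.031

treatment-arm patients with the outcome: 103 − 64 = 39
treatment-arm patients without the outcome: 120 − 39 = 81
control-arm patients without the outcome: 400 − 64 = 336
risk, treatment-arm patients = 39/120 = 0.3250
risk, control-arm patients = 64/400 = 0.1600
RR = 0.3250 / 0.1600 = 2.031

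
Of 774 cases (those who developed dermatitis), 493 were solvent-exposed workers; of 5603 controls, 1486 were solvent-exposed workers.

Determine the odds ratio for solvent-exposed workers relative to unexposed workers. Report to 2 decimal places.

OR = (493 × 4117) / (1486 × 281) = 2029681/417566 ≈ 4.86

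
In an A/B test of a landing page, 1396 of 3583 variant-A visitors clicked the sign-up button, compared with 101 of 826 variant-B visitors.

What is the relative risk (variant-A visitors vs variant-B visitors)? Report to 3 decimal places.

risk, variant-A visitors = 1396/3583 = 0.3896
risk, variant-B visitors = 101/826 = 0.1223
RR = 0.3896 / 0.1223 = 3.186

3.186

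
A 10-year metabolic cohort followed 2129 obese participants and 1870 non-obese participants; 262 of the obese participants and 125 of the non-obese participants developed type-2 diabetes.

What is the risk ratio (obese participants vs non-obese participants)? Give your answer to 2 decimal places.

risk, obese participants = 262/2129 = 0.1231
risk, non-obese participants = 125/1870 = 0.0668
RR = 0.1231 / 0.0668 = 1.84

1.84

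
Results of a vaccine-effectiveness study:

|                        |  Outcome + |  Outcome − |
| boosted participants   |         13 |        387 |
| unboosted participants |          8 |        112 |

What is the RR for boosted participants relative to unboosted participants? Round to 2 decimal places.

risk, boosted participants = 13/400 = 0.03250
risk, unboosted participants = 8/120 = 0.06667
RR = 0.03250 / 0.06667 = 0.49

RR ≈ 0.49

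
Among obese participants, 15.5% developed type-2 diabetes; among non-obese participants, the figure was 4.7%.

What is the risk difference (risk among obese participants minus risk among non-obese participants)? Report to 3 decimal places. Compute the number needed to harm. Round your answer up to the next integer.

risk difference = 0.15500 − 0.04700 = 0.108
absolute risk difference = 0.108000
1 / 0.108000 = 9.259 → round up → 10

RD = 0.108; NNH = 10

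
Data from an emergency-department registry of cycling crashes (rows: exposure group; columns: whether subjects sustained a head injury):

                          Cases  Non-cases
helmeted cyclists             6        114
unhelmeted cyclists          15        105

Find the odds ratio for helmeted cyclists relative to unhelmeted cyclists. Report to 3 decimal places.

odds, helmeted cyclists = 6/114 = 0.0526
odds, unhelmeted cyclists = 15/105 = 0.1429
OR = 0.0526 / 0.1429 = 0.368

OR: 0.368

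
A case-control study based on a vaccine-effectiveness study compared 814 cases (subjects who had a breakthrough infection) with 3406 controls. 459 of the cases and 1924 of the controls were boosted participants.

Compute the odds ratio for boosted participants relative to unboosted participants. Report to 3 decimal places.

OR = (459 × 1482) / (1924 × 355) = 680238/683020 ≈ 0.996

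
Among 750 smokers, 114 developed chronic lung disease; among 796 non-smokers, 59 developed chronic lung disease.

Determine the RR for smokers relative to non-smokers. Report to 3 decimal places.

2.051

risk, smokers = 114/750 = 0.1520
risk, non-smokers = 59/796 = 0.0741
RR = 0.1520 / 0.0741 = 2.051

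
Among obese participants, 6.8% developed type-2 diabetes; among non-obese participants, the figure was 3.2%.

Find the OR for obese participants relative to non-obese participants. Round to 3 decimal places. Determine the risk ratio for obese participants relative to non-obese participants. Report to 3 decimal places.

odds, obese participants = 0.06800/0.93200 = 0.07296
odds, non-obese participants = 0.03200/0.96800 = 0.03306
OR = 0.07296 / 0.03306 = 2.207
RR = 0.06800 / 0.03200 = 2.125

OR = 2.207; RR = 2.125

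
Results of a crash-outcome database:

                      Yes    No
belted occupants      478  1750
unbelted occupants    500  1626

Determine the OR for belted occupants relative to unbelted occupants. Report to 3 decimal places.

OR ≈ 0.888

odds, belted occupants = 478/1750 = 0.2731
odds, unbelted occupants = 500/1626 = 0.3075
OR = 0.2731 / 0.3075 = 0.888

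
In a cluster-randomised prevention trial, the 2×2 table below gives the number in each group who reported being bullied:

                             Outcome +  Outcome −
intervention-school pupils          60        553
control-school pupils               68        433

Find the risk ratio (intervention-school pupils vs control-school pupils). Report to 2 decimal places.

risk, intervention-school pupils = 60/613 = 0.0979
risk, control-school pupils = 68/501 = 0.1357
RR = 0.0979 / 0.1357 = 0.72

0.72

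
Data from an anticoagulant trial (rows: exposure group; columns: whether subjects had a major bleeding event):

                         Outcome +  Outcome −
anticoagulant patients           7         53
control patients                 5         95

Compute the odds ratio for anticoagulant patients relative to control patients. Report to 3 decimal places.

OR = (7 × 95) / (53 × 5) = 665/265 ≈ 2.509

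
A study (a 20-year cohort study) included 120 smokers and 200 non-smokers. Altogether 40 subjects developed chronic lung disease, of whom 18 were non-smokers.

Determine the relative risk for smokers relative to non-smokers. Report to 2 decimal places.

RR = 2.04

smokers with the outcome: 40 − 18 = 22
smokers without the outcome: 120 − 22 = 98
non-smokers without the outcome: 200 − 18 = 182
risk, smokers = 22/120 = 0.1833
risk, non-smokers = 18/200 = 0.0900
RR = 0.1833 / 0.0900 = 2.04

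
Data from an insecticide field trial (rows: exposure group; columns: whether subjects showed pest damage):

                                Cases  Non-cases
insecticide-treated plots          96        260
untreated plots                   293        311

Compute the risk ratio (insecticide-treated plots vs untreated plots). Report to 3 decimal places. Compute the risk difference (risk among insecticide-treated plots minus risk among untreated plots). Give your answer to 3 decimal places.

risk, insecticide-treated plots = 96/356 = 0.2697
risk, untreated plots = 293/604 = 0.4851
RR = 0.2697 / 0.4851 = 0.556
risk difference = 0.2697 − 0.4851 = -0.215

RR = 0.556; RD = -0.215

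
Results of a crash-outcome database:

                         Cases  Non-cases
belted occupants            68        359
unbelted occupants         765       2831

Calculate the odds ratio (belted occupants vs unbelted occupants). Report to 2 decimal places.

OR = (68 × 2831) / (359 × 765) = 192508/274635 ≈ 0.70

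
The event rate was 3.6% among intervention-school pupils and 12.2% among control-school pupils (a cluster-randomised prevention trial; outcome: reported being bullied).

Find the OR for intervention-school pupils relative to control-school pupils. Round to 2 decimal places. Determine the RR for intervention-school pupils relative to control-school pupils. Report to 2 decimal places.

odds, intervention-school pupils = 0.03600/0.96400 = 0.03734
odds, control-school pupils = 0.12200/0.87800 = 0.13895
OR = 0.03734 / 0.13895 = 0.27
RR = 0.03600 / 0.12200 = 0.30

OR = 0.27; RR = 0.30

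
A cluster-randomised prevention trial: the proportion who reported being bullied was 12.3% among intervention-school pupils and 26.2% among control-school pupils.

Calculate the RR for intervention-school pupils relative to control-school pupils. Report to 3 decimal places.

RR = 0.1230 / 0.2620 = 0.469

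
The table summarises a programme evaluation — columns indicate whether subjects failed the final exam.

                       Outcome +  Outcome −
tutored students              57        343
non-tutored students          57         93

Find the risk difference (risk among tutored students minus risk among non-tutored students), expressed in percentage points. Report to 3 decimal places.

RD ≈ -23.750

risk, tutored students = 57/400 = 0.1425
risk, non-tutored students = 57/150 = 0.3800
risk difference = 0.1425 − 0.3800 = -0.2375 → -23.750 percentage points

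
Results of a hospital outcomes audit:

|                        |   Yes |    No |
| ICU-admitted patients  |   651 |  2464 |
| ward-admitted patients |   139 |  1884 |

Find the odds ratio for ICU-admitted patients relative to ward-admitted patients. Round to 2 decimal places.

odds, ICU-admitted patients = 651/2464 = 0.2642
odds, ward-admitted patients = 139/1884 = 0.0738
OR = 0.2642 / 0.0738 = 3.58

OR: 3.58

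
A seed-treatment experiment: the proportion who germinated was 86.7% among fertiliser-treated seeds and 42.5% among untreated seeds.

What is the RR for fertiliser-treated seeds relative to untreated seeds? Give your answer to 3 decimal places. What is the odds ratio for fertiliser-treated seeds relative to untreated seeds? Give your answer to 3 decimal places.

RR = 2.040; OR = 8.820

RR = 0.8670 / 0.4250 = 2.040
odds, fertiliser-treated seeds = 0.8670/0.1330 = 6.5188
odds, untreated seeds = 0.4250/0.5750 = 0.7391
OR = 6.5188 / 0.7391 = 8.820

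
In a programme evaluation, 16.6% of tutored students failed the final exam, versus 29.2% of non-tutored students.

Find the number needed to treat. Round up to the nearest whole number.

absolute risk difference = 0.126000
1 / 0.126000 = 7.937 → round up → 8

8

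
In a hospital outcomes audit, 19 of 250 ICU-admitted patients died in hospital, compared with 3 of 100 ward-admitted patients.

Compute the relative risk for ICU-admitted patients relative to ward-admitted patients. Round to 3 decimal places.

risk, ICU-admitted patients = 19/250 = 0.07600
risk, ward-admitted patients = 3/100 = 0.03000
RR = 0.07600 / 0.03000 = 2.533

2.533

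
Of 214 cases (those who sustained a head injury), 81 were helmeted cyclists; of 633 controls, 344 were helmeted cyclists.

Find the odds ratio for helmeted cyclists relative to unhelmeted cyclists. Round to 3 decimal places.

OR = (81 × 289) / (344 × 133) = 23409/45752 ≈ 0.512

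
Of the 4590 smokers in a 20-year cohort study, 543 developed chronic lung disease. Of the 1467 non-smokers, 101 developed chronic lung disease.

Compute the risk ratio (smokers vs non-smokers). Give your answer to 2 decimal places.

risk, smokers = 543/4590 = 0.1183
risk, non-smokers = 101/1467 = 0.0688
RR = 0.1183 / 0.0688 = 1.72

RR: 1.72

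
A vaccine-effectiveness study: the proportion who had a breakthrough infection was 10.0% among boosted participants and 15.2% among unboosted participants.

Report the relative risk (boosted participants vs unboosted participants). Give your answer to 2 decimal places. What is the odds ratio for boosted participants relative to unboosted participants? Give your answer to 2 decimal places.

RR = 0.1000 / 0.1520 = 0.66
odds, boosted participants = 0.1000/0.9000 = 0.1111
odds, unboosted participants = 0.1520/0.8480 = 0.1792
OR = 0.1111 / 0.1792 = 0.62

RR = 0.66; OR = 0.62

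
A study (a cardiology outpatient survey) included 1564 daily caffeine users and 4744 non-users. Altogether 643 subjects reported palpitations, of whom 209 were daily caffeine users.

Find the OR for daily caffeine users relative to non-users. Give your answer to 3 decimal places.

OR = 1.532

daily caffeine users without the outcome: 1564 − 209 = 1355
non-users with the outcome: 643 − 209 = 434
non-users without the outcome: 4744 − 434 = 4310
OR = (209 × 4310) / (1355 × 434) = 900790/588070 ≈ 1.532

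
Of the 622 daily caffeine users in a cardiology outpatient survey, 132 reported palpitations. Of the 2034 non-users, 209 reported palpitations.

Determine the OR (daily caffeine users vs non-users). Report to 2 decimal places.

OR = (132 × 1825) / (490 × 209) = 240900/102410 ≈ 2.35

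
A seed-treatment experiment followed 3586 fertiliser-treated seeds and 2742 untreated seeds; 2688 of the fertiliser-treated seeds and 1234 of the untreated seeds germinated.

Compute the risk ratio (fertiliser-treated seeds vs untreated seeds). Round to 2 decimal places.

RR: 1.67

risk, fertiliser-treated seeds = 2688/3586 = 0.7496
risk, untreated seeds = 1234/2742 = 0.4500
RR = 0.7496 / 0.4500 = 1.67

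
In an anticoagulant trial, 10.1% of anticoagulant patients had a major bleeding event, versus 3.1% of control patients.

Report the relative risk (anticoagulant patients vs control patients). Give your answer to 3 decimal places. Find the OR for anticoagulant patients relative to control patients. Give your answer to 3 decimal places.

RR = 0.10100 / 0.03100 = 3.258
odds, anticoagulant patients = 0.10100/0.89900 = 0.11235
odds, control patients = 0.03100/0.96900 = 0.03199
OR = 0.11235 / 0.03199 = 3.512

RR = 3.258; OR = 3.512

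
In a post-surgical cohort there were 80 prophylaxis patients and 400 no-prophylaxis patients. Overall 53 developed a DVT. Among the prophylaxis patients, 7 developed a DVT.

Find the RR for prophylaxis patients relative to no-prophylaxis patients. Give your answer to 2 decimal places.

0.76

prophylaxis patients without the outcome: 80 − 7 = 73
no-prophylaxis patients with the outcome: 53 − 7 = 46
no-prophylaxis patients without the outcome: 400 − 46 = 354
risk, prophylaxis patients = 7/80 = 0.0875
risk, no-prophylaxis patients = 46/400 = 0.1150
RR = 0.0875 / 0.1150 = 0.76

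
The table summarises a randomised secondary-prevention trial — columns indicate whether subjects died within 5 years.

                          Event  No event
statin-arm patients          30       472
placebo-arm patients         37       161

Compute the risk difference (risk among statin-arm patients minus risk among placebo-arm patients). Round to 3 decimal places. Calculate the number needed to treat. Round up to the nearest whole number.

risk, statin-arm patients = 30/502 = 0.0598
risk, placebo-arm patients = 37/198 = 0.1869
risk difference = 0.0598 − 0.1869 = -0.127
absolute risk difference = 0.127108
1 / 0.127108 = 7.867 → round up → 8

RD = -0.127; NNT = 8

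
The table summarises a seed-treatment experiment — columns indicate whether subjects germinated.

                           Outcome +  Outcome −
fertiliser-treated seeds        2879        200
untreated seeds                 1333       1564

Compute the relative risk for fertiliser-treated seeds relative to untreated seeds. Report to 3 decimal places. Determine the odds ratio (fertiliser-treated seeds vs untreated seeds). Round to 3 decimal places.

risk, fertiliser-treated seeds = 2879/3079 = 0.9350
risk, untreated seeds = 1333/2897 = 0.4601
RR = 0.9350 / 0.4601 = 2.032
odds, fertiliser-treated seeds = 2879/200 = 14.3950
odds, untreated seeds = 1333/1564 = 0.8523
OR = 14.3950 / 0.8523 = 16.890

RR = 2.032; OR = 16.890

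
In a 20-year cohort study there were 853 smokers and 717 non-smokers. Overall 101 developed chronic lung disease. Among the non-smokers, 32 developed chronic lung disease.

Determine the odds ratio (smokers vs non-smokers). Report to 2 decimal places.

smokers with the outcome: 101 − 32 = 69
smokers without the outcome: 853 − 69 = 784
non-smokers without the outcome: 717 − 32 = 685
OR = (69 × 685) / (784 × 32) = 47265/25088 ≈ 1.88

OR: 1.88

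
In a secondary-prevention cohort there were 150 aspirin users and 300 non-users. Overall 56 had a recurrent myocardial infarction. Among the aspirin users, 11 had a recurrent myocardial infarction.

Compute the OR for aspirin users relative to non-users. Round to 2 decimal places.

0.45

aspirin users without the outcome: 150 − 11 = 139
non-users with the outcome: 56 − 11 = 45
non-users without the outcome: 300 − 45 = 255
odds, aspirin users = 11/139 = 0.0791
odds, non-users = 45/255 = 0.1765
OR = 0.0791 / 0.1765 = 0.45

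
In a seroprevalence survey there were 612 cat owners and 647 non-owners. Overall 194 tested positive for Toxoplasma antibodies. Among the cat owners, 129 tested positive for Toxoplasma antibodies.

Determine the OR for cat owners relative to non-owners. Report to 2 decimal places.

cat owners without the outcome: 612 − 129 = 483
non-owners with the outcome: 194 − 129 = 65
non-owners without the outcome: 647 − 65 = 582
OR = (129 × 582) / (483 × 65) = 75078/31395 ≈ 2.39

OR ≈ 2.39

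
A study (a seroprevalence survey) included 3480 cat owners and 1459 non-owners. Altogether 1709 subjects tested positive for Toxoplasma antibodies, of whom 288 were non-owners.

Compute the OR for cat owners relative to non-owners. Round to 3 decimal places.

cat owners with the outcome: 1709 − 288 = 1421
cat owners without the outcome: 3480 − 1421 = 2059
non-owners without the outcome: 1459 − 288 = 1171
OR = (1421 × 1171) / (2059 × 288) = 1663991/592992 ≈ 2.806

2.806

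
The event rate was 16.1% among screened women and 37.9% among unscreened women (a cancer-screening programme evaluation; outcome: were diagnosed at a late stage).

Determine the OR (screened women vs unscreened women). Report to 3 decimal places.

odds, screened women = 0.1610/0.8390 = 0.1919
odds, unscreened women = 0.3790/0.6210 = 0.6103
OR = 0.1919 / 0.6103 = 0.314

0.314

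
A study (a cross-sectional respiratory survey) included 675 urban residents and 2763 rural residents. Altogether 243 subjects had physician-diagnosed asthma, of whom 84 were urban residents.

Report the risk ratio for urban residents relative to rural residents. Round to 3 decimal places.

RR: 2.163

urban residents without the outcome: 675 − 84 = 591
rural residents with the outcome: 243 − 84 = 159
rural residents without the outcome: 2763 − 159 = 2604
risk, urban residents = 84/675 = 0.1244
risk, rural residents = 159/2763 = 0.0575
RR = 0.1244 / 0.0575 = 2.163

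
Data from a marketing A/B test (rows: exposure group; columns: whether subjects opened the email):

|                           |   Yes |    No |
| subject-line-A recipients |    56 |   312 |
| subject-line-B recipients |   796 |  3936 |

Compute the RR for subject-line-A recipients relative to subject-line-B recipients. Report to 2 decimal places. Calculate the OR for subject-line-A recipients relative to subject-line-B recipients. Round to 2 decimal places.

RR = 0.90; OR = 0.89

risk, subject-line-A recipients = 56/368 = 0.1522
risk, subject-line-B recipients = 796/4732 = 0.1682
RR = 0.1522 / 0.1682 = 0.90
odds, subject-line-A recipients = 56/312 = 0.1795
odds, subject-line-B recipients = 796/3936 = 0.2022
OR = 0.1795 / 0.2022 = 0.89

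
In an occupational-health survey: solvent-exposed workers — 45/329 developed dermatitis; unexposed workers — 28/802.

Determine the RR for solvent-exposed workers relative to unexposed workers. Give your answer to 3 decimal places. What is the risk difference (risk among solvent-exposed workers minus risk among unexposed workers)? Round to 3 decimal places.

RR = 3.918; RD = 0.102

risk, solvent-exposed workers = 45/329 = 0.13678
risk, unexposed workers = 28/802 = 0.03491
RR = 0.13678 / 0.03491 = 3.918
risk difference = 0.13678 − 0.03491 = 0.102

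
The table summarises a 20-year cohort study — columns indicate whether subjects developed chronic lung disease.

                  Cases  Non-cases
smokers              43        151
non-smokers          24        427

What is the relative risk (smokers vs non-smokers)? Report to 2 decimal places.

risk, smokers = 43/194 = 0.2216
risk, non-smokers = 24/451 = 0.0532
RR = 0.2216 / 0.0532 = 4.17

4.17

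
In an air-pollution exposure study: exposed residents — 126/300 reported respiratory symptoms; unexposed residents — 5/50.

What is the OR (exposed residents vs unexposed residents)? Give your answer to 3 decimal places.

OR = (126 × 45) / (174 × 5) = 5670/870 ≈ 6.517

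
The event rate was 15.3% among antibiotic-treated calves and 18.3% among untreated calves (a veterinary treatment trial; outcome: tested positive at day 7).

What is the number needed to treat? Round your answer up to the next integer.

34

absolute risk difference = 0.030000
1 / 0.030000 = 33.333 → round up → 34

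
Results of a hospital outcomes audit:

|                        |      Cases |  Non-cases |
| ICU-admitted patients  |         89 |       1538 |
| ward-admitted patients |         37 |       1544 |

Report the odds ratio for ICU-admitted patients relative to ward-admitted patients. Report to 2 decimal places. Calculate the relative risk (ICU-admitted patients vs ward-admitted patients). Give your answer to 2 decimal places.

OR = (89 × 1544) / (1538 × 37) = 137416/56906 ≈ 2.41
risk, ICU-admitted patients = 89/1627 = 0.05470
risk, ward-admitted patients = 37/1581 = 0.02340
RR = 0.05470 / 0.02340 = 2.34

OR = 2.41; RR = 2.34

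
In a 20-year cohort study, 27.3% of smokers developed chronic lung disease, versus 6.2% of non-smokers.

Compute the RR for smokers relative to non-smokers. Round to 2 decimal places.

RR = 0.2730 / 0.0620 = 4.40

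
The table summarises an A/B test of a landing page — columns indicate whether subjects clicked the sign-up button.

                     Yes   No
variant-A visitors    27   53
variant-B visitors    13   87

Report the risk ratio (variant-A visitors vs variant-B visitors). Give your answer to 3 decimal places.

risk, variant-A visitors = 27/80 = 0.3375
risk, variant-B visitors = 13/100 = 0.1300
RR = 0.3375 / 0.1300 = 2.596

2.596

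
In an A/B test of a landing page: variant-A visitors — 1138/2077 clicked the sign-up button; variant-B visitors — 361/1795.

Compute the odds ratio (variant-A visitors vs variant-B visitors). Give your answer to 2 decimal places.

odds, variant-A visitors = 1138/939 = 1.2119
odds, variant-B visitors = 361/1434 = 0.2517
OR = 1.2119 / 0.2517 = 4.81

OR ≈ 4.81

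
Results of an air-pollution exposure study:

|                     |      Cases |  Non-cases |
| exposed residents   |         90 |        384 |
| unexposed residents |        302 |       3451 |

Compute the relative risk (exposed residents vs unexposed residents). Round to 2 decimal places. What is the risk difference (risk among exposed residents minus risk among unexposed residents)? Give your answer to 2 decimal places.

RR = 2.36; RD = 0.11

risk, exposed residents = 90/474 = 0.1899
risk, unexposed residents = 302/3753 = 0.0805
RR = 0.1899 / 0.0805 = 2.36
risk difference = 0.1899 − 0.0805 = 0.11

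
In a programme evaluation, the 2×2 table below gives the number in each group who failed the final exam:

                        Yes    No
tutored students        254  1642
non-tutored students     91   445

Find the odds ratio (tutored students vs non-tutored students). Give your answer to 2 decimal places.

OR = (254 × 445) / (1642 × 91) = 113030/149422 ≈ 0.76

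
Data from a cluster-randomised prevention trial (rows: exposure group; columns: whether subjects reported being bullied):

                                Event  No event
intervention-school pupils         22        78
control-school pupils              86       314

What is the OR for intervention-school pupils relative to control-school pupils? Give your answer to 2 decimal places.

odds, intervention-school pupils = 22/78 = 0.2821
odds, control-school pupils = 86/314 = 0.2739
OR = 0.2821 / 0.2739 = 1.03

1.03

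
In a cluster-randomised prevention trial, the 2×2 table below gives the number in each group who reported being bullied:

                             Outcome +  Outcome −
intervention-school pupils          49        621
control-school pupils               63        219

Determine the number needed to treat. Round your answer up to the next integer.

risk, intervention-school pupils = 49/670 = 0.073134
risk, control-school pupils = 63/282 = 0.223404
absolute risk difference = 0.150270
1 / 0.150270 = 6.655 → round up → 7

7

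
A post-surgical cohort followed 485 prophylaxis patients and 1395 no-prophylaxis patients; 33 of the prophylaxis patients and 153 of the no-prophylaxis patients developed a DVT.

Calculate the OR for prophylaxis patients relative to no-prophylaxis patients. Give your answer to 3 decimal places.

0.593

odds, prophylaxis patients = 33/452 = 0.0730
odds, no-prophylaxis patients = 153/1242 = 0.1232
OR = 0.0730 / 0.1232 = 0.593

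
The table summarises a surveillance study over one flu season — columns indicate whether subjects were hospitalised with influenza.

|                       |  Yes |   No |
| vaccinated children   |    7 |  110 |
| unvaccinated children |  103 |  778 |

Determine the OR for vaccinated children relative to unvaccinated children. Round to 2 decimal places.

OR = (7 × 778) / (110 × 103) = 5446/11330 ≈ 0.48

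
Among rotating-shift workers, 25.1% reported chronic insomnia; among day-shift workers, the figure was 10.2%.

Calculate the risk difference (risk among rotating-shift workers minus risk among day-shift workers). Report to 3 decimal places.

risk difference = 0.2510 − 0.1020 = 0.149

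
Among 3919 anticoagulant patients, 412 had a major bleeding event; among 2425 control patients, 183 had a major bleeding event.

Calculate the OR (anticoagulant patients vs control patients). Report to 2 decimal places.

1.44

odds, anticoagulant patients = 412/3507 = 0.1175
odds, control patients = 183/2242 = 0.0816
OR = 0.1175 / 0.0816 = 1.44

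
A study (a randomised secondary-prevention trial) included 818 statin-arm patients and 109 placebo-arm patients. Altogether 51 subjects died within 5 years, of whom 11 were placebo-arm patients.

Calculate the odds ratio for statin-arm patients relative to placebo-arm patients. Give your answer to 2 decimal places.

OR = 0.46

statin-arm patients with the outcome: 51 − 11 = 40
statin-arm patients without the outcome: 818 − 40 = 778
placebo-arm patients without the outcome: 109 − 11 = 98
OR = (40 × 98) / (778 × 11) = 3920/8558 ≈ 0.46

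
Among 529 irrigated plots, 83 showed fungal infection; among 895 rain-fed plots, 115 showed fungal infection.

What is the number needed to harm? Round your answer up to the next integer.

36

risk, irrigated plots = 83/529 = 0.156900
risk, rain-fed plots = 115/895 = 0.128492
absolute risk difference = 0.028408
1 / 0.028408 = 35.201 → round up → 36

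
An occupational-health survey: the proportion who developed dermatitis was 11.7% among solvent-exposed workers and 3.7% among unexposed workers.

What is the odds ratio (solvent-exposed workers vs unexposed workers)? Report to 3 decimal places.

odds, solvent-exposed workers = 0.11700/0.88300 = 0.13250
odds, unexposed workers = 0.03700/0.96300 = 0.03842
OR = 0.13250 / 0.03842 = 3.449

3.449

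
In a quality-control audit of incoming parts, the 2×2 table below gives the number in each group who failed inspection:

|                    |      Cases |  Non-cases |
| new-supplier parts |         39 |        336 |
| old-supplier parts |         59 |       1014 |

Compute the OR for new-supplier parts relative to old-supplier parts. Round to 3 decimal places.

OR = (39 × 1014) / (336 × 59) = 39546/19824 ≈ 1.995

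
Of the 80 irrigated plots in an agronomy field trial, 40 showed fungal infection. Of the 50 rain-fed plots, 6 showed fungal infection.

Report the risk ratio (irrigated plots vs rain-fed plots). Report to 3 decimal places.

RR = 4.167

risk, irrigated plots = 40/80 = 0.5000
risk, rain-fed plots = 6/50 = 0.1200
RR = 0.5000 / 0.1200 = 4.167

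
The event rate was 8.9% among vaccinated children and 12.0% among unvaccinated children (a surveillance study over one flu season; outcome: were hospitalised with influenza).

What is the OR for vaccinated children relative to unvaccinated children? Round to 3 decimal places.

odds, vaccinated children = 0.0890/0.9110 = 0.0977
odds, unvaccinated children = 0.1200/0.8800 = 0.1364
OR = 0.0977 / 0.1364 = 0.716

0.716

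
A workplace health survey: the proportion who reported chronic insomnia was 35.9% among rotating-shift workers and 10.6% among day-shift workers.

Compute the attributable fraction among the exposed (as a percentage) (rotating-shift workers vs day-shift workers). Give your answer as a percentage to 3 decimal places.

AR% = (0.3590 − 0.1060) / 0.3590 = 0.7047 → 70.474%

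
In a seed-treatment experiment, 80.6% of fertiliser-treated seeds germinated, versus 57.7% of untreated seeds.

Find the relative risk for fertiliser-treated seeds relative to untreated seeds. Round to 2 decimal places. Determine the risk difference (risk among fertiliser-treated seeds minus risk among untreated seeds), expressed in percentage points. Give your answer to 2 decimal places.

RR = 0.8060 / 0.5770 = 1.40
risk difference = 0.8060 − 0.5770 = 0.2290 → 22.90 percentage points

RR = 1.40; RD = 22.90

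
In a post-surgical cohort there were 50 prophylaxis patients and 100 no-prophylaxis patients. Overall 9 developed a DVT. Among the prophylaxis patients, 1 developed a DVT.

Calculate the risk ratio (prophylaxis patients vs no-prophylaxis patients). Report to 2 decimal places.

RR = 0.25

prophylaxis patients without the outcome: 50 − 1 = 49
no-prophylaxis patients with the outcome: 9 − 1 = 8
no-prophylaxis patients without the outcome: 100 − 8 = 92
risk, prophylaxis patients = 1/50 = 0.02000
risk, no-prophylaxis patients = 8/100 = 0.08000
RR = 0.02000 / 0.08000 = 0.25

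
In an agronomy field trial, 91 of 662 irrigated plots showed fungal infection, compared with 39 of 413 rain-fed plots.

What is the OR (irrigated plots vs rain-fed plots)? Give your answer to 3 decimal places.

OR = (91 × 374) / (571 × 39) = 34034/22269 ≈ 1.528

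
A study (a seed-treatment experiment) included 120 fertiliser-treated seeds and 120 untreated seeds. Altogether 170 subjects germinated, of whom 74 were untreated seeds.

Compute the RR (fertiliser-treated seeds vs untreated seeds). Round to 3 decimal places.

fertiliser-treated seeds with the outcome: 170 − 74 = 96
fertiliser-treated seeds without the outcome: 120 − 96 = 24
untreated seeds without the outcome: 120 − 74 = 46
risk, fertiliser-treated seeds = 96/120 = 0.8000
risk, untreated seeds = 74/120 = 0.6167
RR = 0.8000 / 0.6167 = 1.297

1.297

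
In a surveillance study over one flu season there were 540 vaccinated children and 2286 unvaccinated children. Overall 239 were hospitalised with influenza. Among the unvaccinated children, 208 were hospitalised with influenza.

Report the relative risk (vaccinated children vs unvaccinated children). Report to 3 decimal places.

vaccinated children with the outcome: 239 − 208 = 31
vaccinated children without the outcome: 540 − 31 = 509
unvaccinated children without the outcome: 2286 − 208 = 2078
risk, vaccinated children = 31/540 = 0.0574
risk, unvaccinated children = 208/2286 = 0.0910
RR = 0.0574 / 0.0910 = 0.631

0.631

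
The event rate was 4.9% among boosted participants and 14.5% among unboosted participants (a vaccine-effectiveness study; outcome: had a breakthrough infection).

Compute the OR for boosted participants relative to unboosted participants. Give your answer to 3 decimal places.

OR = 0.304

odds, boosted participants = 0.04900/0.95100 = 0.05152
odds, unboosted participants = 0.14500/0.85500 = 0.16959
OR = 0.05152 / 0.16959 = 0.304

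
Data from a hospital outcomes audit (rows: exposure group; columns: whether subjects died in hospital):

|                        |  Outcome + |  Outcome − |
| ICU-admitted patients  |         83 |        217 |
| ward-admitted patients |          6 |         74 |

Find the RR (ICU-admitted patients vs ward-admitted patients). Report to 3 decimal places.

3.689

risk, ICU-admitted patients = 83/300 = 0.2767
risk, ward-admitted patients = 6/80 = 0.0750
RR = 0.2767 / 0.0750 = 3.689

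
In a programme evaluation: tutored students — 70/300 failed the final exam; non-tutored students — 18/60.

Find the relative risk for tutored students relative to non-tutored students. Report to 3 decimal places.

0.778

risk, tutored students = 70/300 = 0.2333
risk, non-tutored students = 18/60 = 0.3000
RR = 0.2333 / 0.3000 = 0.778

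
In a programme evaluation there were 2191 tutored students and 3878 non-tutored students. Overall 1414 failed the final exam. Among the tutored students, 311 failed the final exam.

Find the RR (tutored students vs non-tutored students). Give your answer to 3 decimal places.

RR = 0.499

tutored students without the outcome: 2191 − 311 = 1880
non-tutored students with the outcome: 1414 − 311 = 1103
non-tutored students without the outcome: 3878 − 1103 = 2775
risk, tutored students = 311/2191 = 0.1419
risk, non-tutored students = 1103/3878 = 0.2844
RR = 0.1419 / 0.2844 = 0.499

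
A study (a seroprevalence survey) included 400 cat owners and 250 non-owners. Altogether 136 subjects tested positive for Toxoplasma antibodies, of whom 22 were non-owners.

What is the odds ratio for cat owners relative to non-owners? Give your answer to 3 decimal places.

OR ≈ 4.131

cat owners with the outcome: 136 − 22 = 114
cat owners without the outcome: 400 − 114 = 286
non-owners without the outcome: 250 − 22 = 228
odds, cat owners = 114/286 = 0.3986
odds, non-owners = 22/228 = 0.0965
OR = 0.3986 / 0.0965 = 4.131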